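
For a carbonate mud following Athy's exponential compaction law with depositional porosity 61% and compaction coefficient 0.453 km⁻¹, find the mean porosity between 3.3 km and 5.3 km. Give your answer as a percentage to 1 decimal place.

⟨n⟩ = (1/(Z₂−Z₁)) ∫ n₀ e^(−kZ) dZ = n₀·(e^(−k·Z₁) − e^(−k·Z₂)) / (k·(Z₂−Z₁))
e^(−0.453×3.3) = 0.2243; e^(−0.453×5.3) = 0.0906
⟨n⟩ = 0.61 × (0.2243 − 0.0906) / (0.453 × 2) = 0.61 × 0.1475 = 0.0900

9.0%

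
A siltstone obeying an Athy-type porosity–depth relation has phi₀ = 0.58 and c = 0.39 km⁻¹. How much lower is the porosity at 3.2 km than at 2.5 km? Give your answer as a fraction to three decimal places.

0.052

phi(2.5) = 0.58·e^(−0.39×2.5) = 0.2188
phi(3.2) = 0.58·e^(−0.39×3.2) = 0.1665
Δphi = 0.2188 − 0.1665 = 0.0523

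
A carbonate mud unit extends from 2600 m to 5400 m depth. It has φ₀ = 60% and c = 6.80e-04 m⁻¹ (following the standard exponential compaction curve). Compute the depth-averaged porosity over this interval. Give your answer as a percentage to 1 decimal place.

4.6%

Working in km (1 km = 1000 m; c in km⁻¹ = c in m⁻¹ × 1000):
⟨φ⟩ = (1/(Z₂−Z₁)) ∫ φ₀ e^(−cZ) dZ = φ₀·(e^(−c·Z₁) − e^(−c·Z₂)) / (c·(Z₂−Z₁))
e^(−0.68×2.6) = 0.1707; e^(−0.68×5.4) = 0.0254
⟨φ⟩ = 0.6 × (0.1707 − 0.0254) / (0.68 × 2.8) = 0.6 × 0.0763 = 0.0458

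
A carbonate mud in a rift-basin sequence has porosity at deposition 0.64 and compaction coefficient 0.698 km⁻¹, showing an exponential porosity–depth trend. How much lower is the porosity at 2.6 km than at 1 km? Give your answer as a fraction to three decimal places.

phi(1) = 0.64·e^(−0.698×1) = 0.3185
phi(2.6) = 0.64·e^(−0.698×2.6) = 0.1042
Δphi = 0.3185 − 0.1042 = 0.2142

0.214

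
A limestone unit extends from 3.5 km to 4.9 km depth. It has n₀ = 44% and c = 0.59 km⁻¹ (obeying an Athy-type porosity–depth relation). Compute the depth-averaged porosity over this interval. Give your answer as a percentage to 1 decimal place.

⟨n⟩ = (1/(d₂−d₁)) ∫ n₀ e^(−cd) dd = n₀·(e^(−c·d₁) − e^(−c·d₂)) / (c·(d₂−d₁))
e^(−0.59×3.5) = 0.1268; e^(−0.59×4.9) = 0.0555
⟨n⟩ = 0.44 × (0.1268 − 0.0555) / (0.59 × 1.4) = 0.44 × 0.0863 = 0.0380

3.8%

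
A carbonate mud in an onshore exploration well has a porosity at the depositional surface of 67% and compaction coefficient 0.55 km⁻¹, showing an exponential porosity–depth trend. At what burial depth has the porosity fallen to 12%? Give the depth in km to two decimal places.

3.13 km

Invert Athy's law: z = ln(n₀/n) / k
z = ln(0.67/0.12) / 0.55 = ln(5.583) / 0.55 = 1.7198 / 0.55 = 3.127 km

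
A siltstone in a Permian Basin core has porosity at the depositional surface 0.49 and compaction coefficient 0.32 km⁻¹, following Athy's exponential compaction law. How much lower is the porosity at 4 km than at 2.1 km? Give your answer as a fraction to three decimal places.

n(2.1) = 0.49·e^(−0.32×2.1) = 0.2502
n(4) = 0.49·e^(−0.32×4) = 0.1362
Δn = 0.2502 − 0.1362 = 0.1140

0.114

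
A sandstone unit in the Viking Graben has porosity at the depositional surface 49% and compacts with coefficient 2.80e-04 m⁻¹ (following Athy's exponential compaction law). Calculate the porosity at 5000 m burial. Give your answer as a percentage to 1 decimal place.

12.1%

Working in km (1 km = 1000 m; β in km⁻¹ = β in m⁻¹ × 1000):
φ = φ₀·exp(−β·d) = 0.49 × exp(−0.28 × 5) = 0.49 × exp(−1.4)
  = 0.49 × 0.2466 = 0.1208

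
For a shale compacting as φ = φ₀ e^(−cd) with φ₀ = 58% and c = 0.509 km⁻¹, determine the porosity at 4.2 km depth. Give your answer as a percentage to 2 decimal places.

6.84%

φ = φ₀·exp(−c·d) = 0.58 × exp(−0.509 × 4.2) = 0.58 × exp(−2.138)
  = 0.58 × 0.1179 = 0.0684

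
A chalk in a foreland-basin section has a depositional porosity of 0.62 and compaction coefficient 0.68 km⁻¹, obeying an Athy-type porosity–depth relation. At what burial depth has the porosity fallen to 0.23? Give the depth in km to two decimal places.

1.46 km

Invert Athy's law: Z = ln(phi₀/phi) / β
Z = ln(0.62/0.23) / 0.68 = ln(2.696) / 0.68 = 0.9916 / 0.68 = 1.458 km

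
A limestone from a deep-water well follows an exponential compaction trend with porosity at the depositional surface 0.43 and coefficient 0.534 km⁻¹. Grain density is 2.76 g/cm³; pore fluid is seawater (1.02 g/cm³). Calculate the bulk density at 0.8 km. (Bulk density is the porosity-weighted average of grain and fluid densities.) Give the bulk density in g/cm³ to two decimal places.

Porosity at depth: φ = 0.43·exp(−0.534×0.8) = 0.43×0.6523 = 0.2805
Bulk density: ρ_b = (1−φ)ρ_g + φ·ρ_f = 0.7195×2.76 + 0.2805×1.02
       = 1.986 + 0.286 = 2.272 g/cm³

2.27 g/cm³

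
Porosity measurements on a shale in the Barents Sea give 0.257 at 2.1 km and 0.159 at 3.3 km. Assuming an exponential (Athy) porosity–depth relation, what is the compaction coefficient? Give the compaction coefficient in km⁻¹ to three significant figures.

Athy: φ(d) = φ₀ e^(−βd) ⇒ φ₁/φ₂ = e^{β(d₂−d₁)} ⇒ β = ln(φ₁/φ₂)/(d₂−d₁)
β = ln(0.257/0.159) / (3.3 − 2.1) = ln(1.616) / 1.2 = 0.4802 / 1.2 = 0.4001 km⁻¹

0.400 km⁻¹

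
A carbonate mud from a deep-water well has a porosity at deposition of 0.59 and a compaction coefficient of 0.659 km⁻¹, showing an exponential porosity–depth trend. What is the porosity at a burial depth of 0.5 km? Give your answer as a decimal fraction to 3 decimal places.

phi = phi₀·exp(−c·z) = 0.59 × exp(−0.659 × 0.5) = 0.59 × exp(−0.3295)
  = 0.59 × 0.7193 = 0.4244

0.424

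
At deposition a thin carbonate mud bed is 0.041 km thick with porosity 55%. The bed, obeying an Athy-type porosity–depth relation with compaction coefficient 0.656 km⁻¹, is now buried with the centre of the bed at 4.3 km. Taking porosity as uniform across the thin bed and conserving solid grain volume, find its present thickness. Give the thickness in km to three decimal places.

Porosity at 4.3 km: φ = 0.55·exp(−0.656×4.3) = 0.0328
Solid-volume conservation: h(1−φ) = h₀(1−φ₀) ⇒ h = h₀·(1−φ₀)/(1−φ)
h = 0.041 × (1 − 0.55)/(1 − 0.0328) = 0.041 × 0.4652 = 0.0191 km

0.019 km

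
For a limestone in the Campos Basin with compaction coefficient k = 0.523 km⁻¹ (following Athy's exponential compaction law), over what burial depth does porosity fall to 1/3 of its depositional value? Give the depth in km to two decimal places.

phi/phi₀ = 1/3 ⇒ exp(−k·z) = 1/3 ⇒ z = ln(3) / k
z = 1.0986 / 0.523 = 2.101 km

2.10 km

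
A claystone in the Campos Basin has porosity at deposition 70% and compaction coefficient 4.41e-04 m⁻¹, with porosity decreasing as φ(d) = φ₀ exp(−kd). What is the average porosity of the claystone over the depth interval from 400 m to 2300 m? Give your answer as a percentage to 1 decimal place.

39.7%

Working in km (1 km = 1000 m; k in km⁻¹ = k in m⁻¹ × 1000):
⟨φ⟩ = (1/(d₂−d₁)) ∫ φ₀ e^(−kd) dd = φ₀·(e^(−k·d₁) − e^(−k·d₂)) / (k·(d₂−d₁))
e^(−0.441×0.4) = 0.8383; e^(−0.441×2.3) = 0.3627
⟨φ⟩ = 0.7 × (0.8383 − 0.3627) / (0.441 × 1.9) = 0.7 × 0.5676 = 0.3973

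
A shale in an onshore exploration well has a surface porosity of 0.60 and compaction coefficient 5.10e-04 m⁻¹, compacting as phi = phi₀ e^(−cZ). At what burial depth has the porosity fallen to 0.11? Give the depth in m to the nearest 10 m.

3330 m

Working in km (1 km = 1000 m; c in km⁻¹ = c in m⁻¹ × 1000):
Invert Athy's law: Z = ln(phi₀/phi) / c
Z = ln(0.6/0.11) / 0.51 = ln(5.455) / 0.51 = 1.6964 / 0.51 = 3.326 km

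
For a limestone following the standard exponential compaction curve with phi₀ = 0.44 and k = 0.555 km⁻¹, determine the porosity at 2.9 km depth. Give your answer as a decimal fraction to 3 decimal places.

0.088

phi = phi₀·exp(−k·z) = 0.44 × exp(−0.555 × 2.9) = 0.44 × exp(−1.61)
  = 0.44 × 0.2000 = 0.0880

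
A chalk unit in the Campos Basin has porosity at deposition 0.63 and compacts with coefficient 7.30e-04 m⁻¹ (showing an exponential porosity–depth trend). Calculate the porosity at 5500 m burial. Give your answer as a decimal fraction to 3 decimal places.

0.011

Working in km (1 km = 1000 m; c in km⁻¹ = c in m⁻¹ × 1000):
φ = φ₀·exp(−c·Z) = 0.63 × exp(−0.73 × 5.5) = 0.63 × exp(−4.015)
  = 0.63 × 0.0180 = 0.0114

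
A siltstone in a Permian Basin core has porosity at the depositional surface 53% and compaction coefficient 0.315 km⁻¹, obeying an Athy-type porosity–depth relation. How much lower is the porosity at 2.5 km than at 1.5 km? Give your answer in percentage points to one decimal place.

φ(1.5) = 0.53·e^(−0.315×1.5) = 0.3304
φ(2.5) = 0.53·e^(−0.315×2.5) = 0.2411
Δφ = 0.3304 − 0.2411 = 0.0893

8.9 percentage points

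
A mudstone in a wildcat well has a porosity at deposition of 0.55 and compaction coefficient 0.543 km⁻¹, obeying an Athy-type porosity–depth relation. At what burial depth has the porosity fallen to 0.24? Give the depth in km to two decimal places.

Invert Athy's law: z = ln(n₀/n) / c
z = ln(0.55/0.24) / 0.543 = ln(2.292) / 0.543 = 0.8293 / 0.543 = 1.527 km

1.53 km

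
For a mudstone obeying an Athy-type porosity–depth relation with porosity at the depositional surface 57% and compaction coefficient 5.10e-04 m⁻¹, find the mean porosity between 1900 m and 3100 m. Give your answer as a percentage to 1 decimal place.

16.2%

Working in km (1 km = 1000 m; k in km⁻¹ = k in m⁻¹ × 1000):
⟨n⟩ = (1/(z₂−z₁)) ∫ n₀ e^(−kz) dz = n₀·(e^(−k·z₁) − e^(−k·z₂)) / (k·(z₂−z₁))
e^(−0.51×1.9) = 0.3795; e^(−0.51×3.1) = 0.2058
⟨n⟩ = 0.57 × (0.3795 − 0.2058) / (0.51 × 1.2) = 0.57 × 0.2838 = 0.1618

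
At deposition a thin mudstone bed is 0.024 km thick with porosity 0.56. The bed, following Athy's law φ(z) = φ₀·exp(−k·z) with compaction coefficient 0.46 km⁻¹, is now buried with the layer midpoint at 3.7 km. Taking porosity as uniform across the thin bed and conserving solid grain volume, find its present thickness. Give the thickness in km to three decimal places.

0.012 km

Porosity at 3.7 km: φ = 0.56·exp(−0.46×3.7) = 0.1021
Solid-volume conservation: h(1−φ) = h₀(1−φ₀) ⇒ h = h₀·(1−φ₀)/(1−φ)
h = 0.024 × (1 − 0.56)/(1 − 0.1021) = 0.024 × 0.4900 = 0.0118 km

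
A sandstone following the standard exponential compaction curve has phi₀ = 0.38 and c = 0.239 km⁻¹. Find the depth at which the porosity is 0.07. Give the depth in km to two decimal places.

7.08 km

Invert Athy's law: Z = ln(phi₀/phi) / c
Z = ln(0.38/0.07) / 0.239 = ln(5.429) / 0.239 = 1.6917 / 0.239 = 7.078 km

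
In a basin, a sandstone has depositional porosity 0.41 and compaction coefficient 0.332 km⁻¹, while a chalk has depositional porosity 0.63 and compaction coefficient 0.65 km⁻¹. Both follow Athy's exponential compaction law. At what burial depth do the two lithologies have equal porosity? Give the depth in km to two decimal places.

1.35 km

Set n₀ₐ e^(−kₐz) = n₀ᵦ e^(−kᵦz) ⇒ ln(n₀ₐ/n₀ᵦ) = (kₐ − kᵦ)·z
z = ln(0.41/0.63) / (0.332 − 0.65) = -0.4296 / -0.318 = 1.351 km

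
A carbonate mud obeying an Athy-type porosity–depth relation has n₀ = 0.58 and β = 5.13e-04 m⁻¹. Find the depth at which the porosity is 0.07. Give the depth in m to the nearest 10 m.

4120 m

Working in km (1 km = 1000 m; β in km⁻¹ = β in m⁻¹ × 1000):
Invert Athy's law: z = ln(n₀/n) / β
z = ln(0.58/0.07) / 0.513 = ln(8.286) / 0.513 = 2.1145 / 0.513 = 4.122 km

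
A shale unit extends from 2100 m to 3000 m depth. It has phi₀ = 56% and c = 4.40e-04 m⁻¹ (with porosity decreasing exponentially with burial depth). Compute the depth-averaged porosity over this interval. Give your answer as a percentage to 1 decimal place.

Working in km (1 km = 1000 m; c in km⁻¹ = c in m⁻¹ × 1000):
⟨phi⟩ = (1/(d₂−d₁)) ∫ phi₀ e^(−cd) dd = phi₀·(e^(−c·d₁) − e^(−c·d₂)) / (c·(d₂−d₁))
e^(−0.44×2.1) = 0.3969; e^(−0.44×3) = 0.2671
⟨phi⟩ = 0.56 × (0.3969 − 0.2671) / (0.44 × 0.9) = 0.56 × 0.3278 = 0.1835

18.4%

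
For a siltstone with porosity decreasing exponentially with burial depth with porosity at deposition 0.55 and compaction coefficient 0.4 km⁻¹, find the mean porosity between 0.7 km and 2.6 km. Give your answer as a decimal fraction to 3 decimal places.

0.291

⟨n⟩ = (1/(z₂−z₁)) ∫ n₀ e^(−kz) dz = n₀·(e^(−k·z₁) − e^(−k·z₂)) / (k·(z₂−z₁))
e^(−0.4×0.7) = 0.7558; e^(−0.4×2.6) = 0.3535
⟨n⟩ = 0.55 × (0.7558 − 0.3535) / (0.4 × 1.9) = 0.55 × 0.5294 = 0.2912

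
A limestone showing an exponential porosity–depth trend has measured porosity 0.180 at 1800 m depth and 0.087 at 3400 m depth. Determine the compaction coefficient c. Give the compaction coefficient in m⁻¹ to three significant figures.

0.000454 m⁻¹

Working in km (1 km = 1000 m; c in km⁻¹ = c in m⁻¹ × 1000):
Athy: phi(z) = phi₀ e^(−cz) ⇒ phi₁/phi₂ = e^{c(z₂−z₁)} ⇒ c = ln(phi₁/phi₂)/(z₂−z₁)
c = ln(0.18/0.087) / (3.4 − 1.8) = ln(2.069) / 1.6 = 0.7270 / 1.6 = 0.4544 km⁻¹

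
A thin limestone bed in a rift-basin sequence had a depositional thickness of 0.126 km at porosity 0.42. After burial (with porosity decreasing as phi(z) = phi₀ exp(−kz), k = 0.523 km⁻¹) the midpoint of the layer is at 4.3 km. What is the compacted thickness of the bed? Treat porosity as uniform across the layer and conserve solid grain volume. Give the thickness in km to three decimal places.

Porosity at 4.3 km: phi = 0.42·exp(−0.523×4.3) = 0.0443
Solid-volume conservation: h(1−phi) = h₀(1−phi₀) ⇒ h = h₀·(1−phi₀)/(1−phi)
h = 0.126 × (1 − 0.42)/(1 − 0.0443) = 0.126 × 0.6069 = 0.0765 km

0.076 km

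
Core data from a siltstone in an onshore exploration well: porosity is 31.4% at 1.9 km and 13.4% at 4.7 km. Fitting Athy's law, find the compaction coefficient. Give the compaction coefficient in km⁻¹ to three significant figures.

0.304 km⁻¹

Athy: phi(Z) = phi₀ e^(−kZ) ⇒ phi₁/phi₂ = e^{k(Z₂−Z₁)} ⇒ k = ln(phi₁/phi₂)/(Z₂−Z₁)
k = ln(0.314/0.134) / (4.7 − 1.9) = ln(2.343) / 2.8 = 0.8516 / 2.8 = 0.3041 km⁻¹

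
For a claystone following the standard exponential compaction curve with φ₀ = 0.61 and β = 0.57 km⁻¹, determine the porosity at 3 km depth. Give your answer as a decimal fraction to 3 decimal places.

φ = φ₀·exp(−β·z) = 0.61 × exp(−0.57 × 3) = 0.61 × exp(−1.71)
  = 0.61 × 0.1809 = 0.1103

0.110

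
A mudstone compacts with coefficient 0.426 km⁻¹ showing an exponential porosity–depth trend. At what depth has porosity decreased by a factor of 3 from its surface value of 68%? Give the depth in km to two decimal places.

phi/phi₀ = 1/3 ⇒ exp(−β·z) = 1/3 ⇒ z = ln(3) / β
z = 1.0986 / 0.426 = 2.579 km

2.58 km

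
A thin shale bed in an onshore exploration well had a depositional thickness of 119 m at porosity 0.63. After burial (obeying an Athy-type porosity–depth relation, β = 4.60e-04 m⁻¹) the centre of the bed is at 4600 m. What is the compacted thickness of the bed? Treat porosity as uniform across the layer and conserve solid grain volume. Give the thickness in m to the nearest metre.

Working in km (1 km = 1000 m; β in km⁻¹ = β in m⁻¹ × 1000):
Porosity at 4.6 km: n = 0.63·exp(−0.46×4.6) = 0.0759
Solid-volume conservation: h(1−n) = h₀(1−n₀) ⇒ h = h₀·(1−n₀)/(1−n)
h = 0.119 × (1 − 0.63)/(1 − 0.0759) = 0.119 × 0.4004 = 0.0476 km

48 m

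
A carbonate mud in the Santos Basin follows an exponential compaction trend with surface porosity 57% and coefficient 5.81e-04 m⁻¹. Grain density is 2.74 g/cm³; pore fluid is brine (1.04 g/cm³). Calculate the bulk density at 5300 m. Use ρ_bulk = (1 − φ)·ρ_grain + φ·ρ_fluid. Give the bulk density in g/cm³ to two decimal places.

2.70 g/cm³

Working in km (1 km = 1000 m; k in km⁻¹ = k in m⁻¹ × 1000):
Porosity at depth: n = 0.57·exp(−0.581×5.3) = 0.57×0.0460 = 0.0262
Bulk density: ρ_b = (1−n)ρ_g + n·ρ_f = 0.9738×2.74 + 0.0262×1.04
       = 2.668 + 0.027 = 2.695 g/cm³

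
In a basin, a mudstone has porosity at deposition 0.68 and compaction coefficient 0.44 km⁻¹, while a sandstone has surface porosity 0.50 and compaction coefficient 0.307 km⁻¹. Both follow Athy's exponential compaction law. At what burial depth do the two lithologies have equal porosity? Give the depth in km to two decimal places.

Set φ₀ₐ e^(−kₐZ) = φ₀ᵦ e^(−kᵦZ) ⇒ ln(φ₀ₐ/φ₀ᵦ) = (kₐ − kᵦ)·Z
Z = ln(0.68/0.5) / (0.44 − 0.307) = 0.3075 / 0.133 = 2.312 km

2.31 km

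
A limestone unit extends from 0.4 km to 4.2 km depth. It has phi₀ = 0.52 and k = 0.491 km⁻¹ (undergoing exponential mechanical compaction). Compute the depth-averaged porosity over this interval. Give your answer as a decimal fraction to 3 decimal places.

⟨phi⟩ = (1/(z₂−z₁)) ∫ phi₀ e^(−kz) dz = phi₀·(e^(−k·z₁) − e^(−k·z₂)) / (k·(z₂−z₁))
e^(−0.491×0.4) = 0.8217; e^(−0.491×4.2) = 0.1272
⟨phi⟩ = 0.52 × (0.8217 − 0.1272) / (0.491 × 3.8) = 0.52 × 0.3722 = 0.1936

0.194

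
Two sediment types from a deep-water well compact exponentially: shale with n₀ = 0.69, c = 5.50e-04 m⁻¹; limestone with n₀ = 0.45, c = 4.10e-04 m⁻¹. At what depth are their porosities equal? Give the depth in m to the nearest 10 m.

3050 m

Working in km (1 km = 1000 m; c in km⁻¹ = c in m⁻¹ × 1000):
Set n₀ₐ e^(−cₐd) = n₀ᵦ e^(−cᵦd) ⇒ ln(n₀ₐ/n₀ᵦ) = (cₐ − cᵦ)·d
d = ln(0.69/0.45) / (0.55 − 0.41) = 0.4274 / 0.14 = 3.053 km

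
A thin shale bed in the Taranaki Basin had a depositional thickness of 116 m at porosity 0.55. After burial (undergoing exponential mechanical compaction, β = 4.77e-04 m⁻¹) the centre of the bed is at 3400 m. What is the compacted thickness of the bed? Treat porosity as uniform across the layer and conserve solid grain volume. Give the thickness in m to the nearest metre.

59 m

Working in km (1 km = 1000 m; β in km⁻¹ = β in m⁻¹ × 1000):
Porosity at 3.4 km: φ = 0.55·exp(−0.477×3.4) = 0.1086
Solid-volume conservation: h(1−φ) = h₀(1−φ₀) ⇒ h = h₀·(1−φ₀)/(1−φ)
h = 0.116 × (1 − 0.55)/(1 − 0.1086) = 0.116 × 0.5049 = 0.0586 km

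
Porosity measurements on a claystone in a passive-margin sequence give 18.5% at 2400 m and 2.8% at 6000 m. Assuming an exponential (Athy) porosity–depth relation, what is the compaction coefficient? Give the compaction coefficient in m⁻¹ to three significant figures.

Working in km (1 km = 1000 m; β in km⁻¹ = β in m⁻¹ × 1000):
Athy: φ(d) = φ₀ e^(−βd) ⇒ φ₁/φ₂ = e^{β(d₂−d₁)} ⇒ β = ln(φ₁/φ₂)/(d₂−d₁)
β = ln(0.185/0.028) / (6 − 2.4) = ln(6.607) / 3.6 = 1.8882 / 3.6 = 0.5245 km⁻¹

0.000524 m⁻¹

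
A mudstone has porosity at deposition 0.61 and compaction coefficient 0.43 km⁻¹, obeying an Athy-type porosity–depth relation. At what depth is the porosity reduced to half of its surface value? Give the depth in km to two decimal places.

n/n₀ = 1/2 ⇒ exp(−β·z) = 1/2 ⇒ z = ln(2) / β
z = 0.6931 / 0.43 = 1.612 km

1.61 km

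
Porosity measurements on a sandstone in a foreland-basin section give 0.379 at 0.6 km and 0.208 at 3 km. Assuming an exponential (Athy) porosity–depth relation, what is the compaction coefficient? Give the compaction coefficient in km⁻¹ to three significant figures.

0.250 km⁻¹

Athy: φ(z) = φ₀ e^(−cz) ⇒ φ₁/φ₂ = e^{c(z₂−z₁)} ⇒ c = ln(φ₁/φ₂)/(z₂−z₁)
c = ln(0.379/0.208) / (3 − 0.6) = ln(1.822) / 2.4 = 0.6000 / 2.4 = 0.25 km⁻¹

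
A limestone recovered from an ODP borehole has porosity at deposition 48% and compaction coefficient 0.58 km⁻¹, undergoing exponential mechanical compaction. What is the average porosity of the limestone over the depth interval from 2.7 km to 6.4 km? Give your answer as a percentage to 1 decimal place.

⟨φ⟩ = (1/(d₂−d₁)) ∫ φ₀ e^(−cd) dd = φ₀·(e^(−c·d₁) − e^(−c·d₂)) / (c·(d₂−d₁))
e^(−0.58×2.7) = 0.2089; e^(−0.58×6.4) = 0.0244
⟨φ⟩ = 0.48 × (0.2089 − 0.0244) / (0.58 × 3.7) = 0.48 × 0.0860 = 0.0413

4.1%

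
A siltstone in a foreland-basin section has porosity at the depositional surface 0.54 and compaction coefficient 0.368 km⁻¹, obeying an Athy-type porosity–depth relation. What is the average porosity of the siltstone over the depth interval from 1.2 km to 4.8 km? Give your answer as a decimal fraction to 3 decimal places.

⟨phi⟩ = (1/(z₂−z₁)) ∫ phi₀ e^(−βz) dz = phi₀·(e^(−β·z₁) − e^(−β·z₂)) / (β·(z₂−z₁))
e^(−0.368×1.2) = 0.6430; e^(−0.368×4.8) = 0.1709
⟨phi⟩ = 0.54 × (0.6430 − 0.1709) / (0.368 × 3.6) = 0.54 × 0.3563 = 0.1924

0.192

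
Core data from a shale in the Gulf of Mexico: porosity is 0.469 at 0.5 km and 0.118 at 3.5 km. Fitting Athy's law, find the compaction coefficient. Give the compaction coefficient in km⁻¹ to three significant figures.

0.460 km⁻¹

Athy: φ(Z) = φ₀ e^(−βZ) ⇒ φ₁/φ₂ = e^{β(Z₂−Z₁)} ⇒ β = ln(φ₁/φ₂)/(Z₂−Z₁)
β = ln(0.469/0.118) / (3.5 − 0.5) = ln(3.975) / 3 = 1.3799 / 3 = 0.46 km⁻¹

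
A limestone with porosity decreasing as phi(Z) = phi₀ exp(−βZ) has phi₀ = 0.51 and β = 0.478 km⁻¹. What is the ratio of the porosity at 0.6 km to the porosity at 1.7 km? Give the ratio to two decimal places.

phi(Z₁)/phi(Z₂) = e^(−β·Z₁)/e^(−β·Z₂) = e^{β(Z₂−Z₁)}
= exp(0.478 × 1.1) = exp(0.5258) = 1.6918

1.69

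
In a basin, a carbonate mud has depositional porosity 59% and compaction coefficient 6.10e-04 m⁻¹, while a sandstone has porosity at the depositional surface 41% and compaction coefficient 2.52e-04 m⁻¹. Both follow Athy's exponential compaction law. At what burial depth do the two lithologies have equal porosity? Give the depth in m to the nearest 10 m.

Working in km (1 km = 1000 m; β in km⁻¹ = β in m⁻¹ × 1000):
Set phi₀ₐ e^(−βₐd) = phi₀ᵦ e^(−βᵦd) ⇒ ln(phi₀ₐ/phi₀ᵦ) = (βₐ − βᵦ)·d
d = ln(0.59/0.41) / (0.61 − 0.252) = 0.3640 / 0.358 = 1.017 km

1020 m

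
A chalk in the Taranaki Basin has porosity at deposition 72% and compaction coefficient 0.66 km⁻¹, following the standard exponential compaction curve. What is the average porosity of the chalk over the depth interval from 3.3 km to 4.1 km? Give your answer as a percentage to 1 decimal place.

6.3%

⟨n⟩ = (1/(d₂−d₁)) ∫ n₀ e^(−βd) dd = n₀·(e^(−β·d₁) − e^(−β·d₂)) / (β·(d₂−d₁))
e^(−0.66×3.3) = 0.1133; e^(−0.66×4.1) = 0.0668
⟨n⟩ = 0.72 × (0.1133 − 0.0668) / (0.66 × 0.8) = 0.72 × 0.0880 = 0.0634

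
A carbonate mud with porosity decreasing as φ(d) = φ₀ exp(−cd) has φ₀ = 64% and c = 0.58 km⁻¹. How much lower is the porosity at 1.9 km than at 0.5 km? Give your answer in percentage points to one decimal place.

26.6 percentage points

φ(0.5) = 0.64·e^(−0.58×0.5) = 0.4789
φ(1.9) = 0.64·e^(−0.58×1.9) = 0.2126
Δφ = 0.4789 − 0.2126 = 0.2663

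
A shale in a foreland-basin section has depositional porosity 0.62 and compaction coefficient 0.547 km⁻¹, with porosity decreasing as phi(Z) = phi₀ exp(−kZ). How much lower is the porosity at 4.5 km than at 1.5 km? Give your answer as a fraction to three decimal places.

0.220

phi(1.5) = 0.62·e^(−0.547×1.5) = 0.2729
phi(4.5) = 0.62·e^(−0.547×4.5) = 0.0529
Δphi = 0.2729 − 0.0529 = 0.2200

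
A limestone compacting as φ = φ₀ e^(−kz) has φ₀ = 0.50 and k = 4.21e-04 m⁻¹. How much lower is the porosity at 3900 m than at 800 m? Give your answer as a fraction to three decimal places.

Working in km (1 km = 1000 m; k in km⁻¹ = k in m⁻¹ × 1000):
φ(0.8) = 0.5·e^(−0.421×0.8) = 0.3570
φ(3.9) = 0.5·e^(−0.421×3.9) = 0.0968
Δφ = 0.3570 − 0.0968 = 0.2602

0.260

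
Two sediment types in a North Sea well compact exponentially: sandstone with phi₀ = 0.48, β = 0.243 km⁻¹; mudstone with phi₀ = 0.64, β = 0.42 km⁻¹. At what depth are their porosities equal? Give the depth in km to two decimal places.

1.63 km

Set phi₀ₐ e^(−βₐd) = phi₀ᵦ e^(−βᵦd) ⇒ ln(phi₀ₐ/phi₀ᵦ) = (βₐ − βᵦ)·d
d = ln(0.48/0.64) / (0.243 − 0.42) = -0.2877 / -0.177 = 1.625 km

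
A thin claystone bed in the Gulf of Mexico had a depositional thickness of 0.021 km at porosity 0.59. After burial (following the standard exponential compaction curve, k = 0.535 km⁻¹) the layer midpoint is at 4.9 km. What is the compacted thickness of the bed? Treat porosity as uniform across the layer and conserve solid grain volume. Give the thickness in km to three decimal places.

Porosity at 4.9 km: n = 0.59·exp(−0.535×4.9) = 0.0429
Solid-volume conservation: h(1−n) = h₀(1−n₀) ⇒ h = h₀·(1−n₀)/(1−n)
h = 0.021 × (1 − 0.59)/(1 − 0.0429) = 0.021 × 0.4284 = 0.0090 km

0.009 km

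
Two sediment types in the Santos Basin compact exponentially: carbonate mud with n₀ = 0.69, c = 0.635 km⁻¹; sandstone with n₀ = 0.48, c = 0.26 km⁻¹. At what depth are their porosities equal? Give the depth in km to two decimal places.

Set n₀ₐ e^(−cₐZ) = n₀ᵦ e^(−cᵦZ) ⇒ ln(n₀ₐ/n₀ᵦ) = (cₐ − cᵦ)·Z
Z = ln(0.69/0.48) / (0.635 − 0.26) = 0.3629 / 0.375 = 0.968 km

0.97 km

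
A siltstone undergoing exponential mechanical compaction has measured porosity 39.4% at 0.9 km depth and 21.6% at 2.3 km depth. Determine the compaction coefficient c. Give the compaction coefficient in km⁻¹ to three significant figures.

0.429 km⁻¹

Athy: n(z) = n₀ e^(−cz) ⇒ n₁/n₂ = e^{c(z₂−z₁)} ⇒ c = ln(n₁/n₂)/(z₂−z₁)
c = ln(0.394/0.216) / (2.3 − 0.9) = ln(1.824) / 1.4 = 0.6011 / 1.4 = 0.4293 km⁻¹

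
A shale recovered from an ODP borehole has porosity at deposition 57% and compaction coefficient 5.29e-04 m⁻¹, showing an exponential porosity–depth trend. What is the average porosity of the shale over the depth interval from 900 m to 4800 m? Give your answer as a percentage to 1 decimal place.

15.0%

Working in km (1 km = 1000 m; k in km⁻¹ = k in m⁻¹ × 1000):
⟨φ⟩ = (1/(z₂−z₁)) ∫ φ₀ e^(−kz) dz = φ₀·(e^(−k·z₁) − e^(−k·z₂)) / (k·(z₂−z₁))
e^(−0.529×0.9) = 0.6212; e^(−0.529×4.8) = 0.0789
⟨φ⟩ = 0.57 × (0.6212 − 0.0789) / (0.529 × 3.9) = 0.57 × 0.2628 = 0.1498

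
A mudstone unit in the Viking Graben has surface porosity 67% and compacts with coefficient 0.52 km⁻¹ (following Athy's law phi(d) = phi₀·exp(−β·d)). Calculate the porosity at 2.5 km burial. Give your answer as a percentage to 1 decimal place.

18.3%

phi = phi₀·exp(−β·d) = 0.67 × exp(−0.52 × 2.5) = 0.67 × exp(−1.3)
  = 0.67 × 0.2725 = 0.1826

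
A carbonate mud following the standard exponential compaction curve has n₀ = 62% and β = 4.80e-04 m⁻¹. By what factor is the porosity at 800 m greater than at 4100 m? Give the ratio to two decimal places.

Working in km (1 km = 1000 m; β in km⁻¹ = β in m⁻¹ × 1000):
n(d₁)/n(d₂) = e^(−β·d₁)/e^(−β·d₂) = e^{β(d₂−d₁)}
= exp(0.48 × 3.3) = exp(1.584) = 4.8744

4.87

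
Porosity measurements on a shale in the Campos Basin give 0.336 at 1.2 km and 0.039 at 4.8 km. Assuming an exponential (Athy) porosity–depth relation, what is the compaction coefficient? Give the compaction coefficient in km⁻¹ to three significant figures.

0.598 km⁻¹

Athy: phi(z) = phi₀ e^(−kz) ⇒ phi₁/phi₂ = e^{k(z₂−z₁)} ⇒ k = ln(phi₁/phi₂)/(z₂−z₁)
k = ln(0.336/0.039) / (4.8 − 1.2) = ln(8.615) / 3.6 = 2.1535 / 3.6 = 0.5982 km⁻¹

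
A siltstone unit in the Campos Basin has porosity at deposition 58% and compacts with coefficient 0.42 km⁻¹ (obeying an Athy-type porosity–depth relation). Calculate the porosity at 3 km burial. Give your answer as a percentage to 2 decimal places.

n = n₀·exp(−β·Z) = 0.58 × exp(−0.42 × 3) = 0.58 × exp(−1.26)
  = 0.58 × 0.2837 = 0.1645

16.45%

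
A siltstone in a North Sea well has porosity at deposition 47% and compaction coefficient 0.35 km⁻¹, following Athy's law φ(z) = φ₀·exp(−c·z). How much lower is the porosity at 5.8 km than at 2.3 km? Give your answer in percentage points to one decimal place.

φ(2.3) = 0.47·e^(−0.35×2.3) = 0.2101
φ(5.8) = 0.47·e^(−0.35×5.8) = 0.0617
Δφ = 0.2101 − 0.0617 = 0.1484

14.8 percentage points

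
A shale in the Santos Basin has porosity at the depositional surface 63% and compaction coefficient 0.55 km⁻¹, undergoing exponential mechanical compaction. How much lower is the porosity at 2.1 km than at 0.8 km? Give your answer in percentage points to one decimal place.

20.7 percentage points

phi(0.8) = 0.63·e^(−0.55×0.8) = 0.4057
phi(2.1) = 0.63·e^(−0.55×2.1) = 0.1985
Δphi = 0.4057 − 0.1985 = 0.2073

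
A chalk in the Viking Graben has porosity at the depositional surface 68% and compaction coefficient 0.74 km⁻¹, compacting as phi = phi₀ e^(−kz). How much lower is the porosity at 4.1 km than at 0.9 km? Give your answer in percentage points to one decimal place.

phi(0.9) = 0.68·e^(−0.74×0.9) = 0.3494
phi(4.1) = 0.68·e^(−0.74×4.1) = 0.0327
Δphi = 0.3494 − 0.0327 = 0.3166

31.7 percentage points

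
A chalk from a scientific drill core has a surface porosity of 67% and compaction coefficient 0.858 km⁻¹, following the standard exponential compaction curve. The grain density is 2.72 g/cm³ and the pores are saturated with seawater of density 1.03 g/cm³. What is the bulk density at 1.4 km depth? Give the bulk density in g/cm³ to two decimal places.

2.38 g/cm³

Porosity at depth: n = 0.67·exp(−0.858×1.4) = 0.67×0.3008 = 0.2016
Bulk density: ρ_b = (1−n)ρ_g + n·ρ_f = 0.7984×2.72 + 0.2016×1.03
       = 2.172 + 0.208 = 2.379 g/cm³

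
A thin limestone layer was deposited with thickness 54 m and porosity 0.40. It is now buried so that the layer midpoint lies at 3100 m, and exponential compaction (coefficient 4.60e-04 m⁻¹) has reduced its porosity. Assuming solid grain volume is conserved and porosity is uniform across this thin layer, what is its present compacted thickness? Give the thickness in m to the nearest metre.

Working in km (1 km = 1000 m; k in km⁻¹ = k in m⁻¹ × 1000):
Porosity at 3.1 km: φ = 0.4·exp(−0.46×3.1) = 0.0961
Solid-volume conservation: h(1−φ) = h₀(1−φ₀) ⇒ h = h₀·(1−φ₀)/(1−φ)
h = 0.054 × (1 − 0.4)/(1 − 0.0961) = 0.054 × 0.6638 = 0.0358 km

36 m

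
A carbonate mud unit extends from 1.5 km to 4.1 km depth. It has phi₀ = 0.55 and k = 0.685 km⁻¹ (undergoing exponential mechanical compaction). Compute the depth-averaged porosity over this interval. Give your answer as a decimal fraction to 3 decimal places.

⟨phi⟩ = (1/(z₂−z₁)) ∫ phi₀ e^(−kz) dz = phi₀·(e^(−k·z₁) − e^(−k·z₂)) / (k·(z₂−z₁))
e^(−0.685×1.5) = 0.3579; e^(−0.685×4.1) = 0.0603
⟨phi⟩ = 0.55 × (0.3579 − 0.0603) / (0.685 × 2.6) = 0.55 × 0.1671 = 0.0919

0.092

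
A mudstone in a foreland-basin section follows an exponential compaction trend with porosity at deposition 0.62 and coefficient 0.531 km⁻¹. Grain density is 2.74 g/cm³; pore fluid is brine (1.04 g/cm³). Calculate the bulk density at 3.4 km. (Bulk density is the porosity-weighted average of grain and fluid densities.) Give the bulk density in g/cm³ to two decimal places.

Porosity at depth: phi = 0.62·exp(−0.531×3.4) = 0.62×0.1644 = 0.1019
Bulk density: ρ_b = (1−phi)ρ_g + phi·ρ_f = 0.8981×2.74 + 0.1019×1.04
       = 2.461 + 0.106 = 2.567 g/cm³

2.57 g/cm³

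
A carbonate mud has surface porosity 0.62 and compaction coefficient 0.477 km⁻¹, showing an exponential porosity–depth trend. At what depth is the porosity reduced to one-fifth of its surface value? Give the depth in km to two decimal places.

φ/φ₀ = 1/5 ⇒ exp(−β·Z) = 1/5 ⇒ Z = ln(5) / β
Z = 1.6094 / 0.477 = 3.374 km

3.37 km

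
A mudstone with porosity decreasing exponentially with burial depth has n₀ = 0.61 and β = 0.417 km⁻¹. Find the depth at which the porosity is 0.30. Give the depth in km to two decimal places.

Invert Athy's law: z = ln(n₀/n) / β
z = ln(0.61/0.3) / 0.417 = ln(2.033) / 0.417 = 0.7097 / 0.417 = 1.702 km

1.70 km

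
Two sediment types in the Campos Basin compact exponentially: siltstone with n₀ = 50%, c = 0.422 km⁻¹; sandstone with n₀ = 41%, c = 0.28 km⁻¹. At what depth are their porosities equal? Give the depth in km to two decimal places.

1.40 km

Set n₀ₐ e^(−cₐZ) = n₀ᵦ e^(−cᵦZ) ⇒ ln(n₀ₐ/n₀ᵦ) = (cₐ − cᵦ)·Z
Z = ln(0.5/0.41) / (0.422 − 0.28) = 0.1985 / 0.142 = 1.398 km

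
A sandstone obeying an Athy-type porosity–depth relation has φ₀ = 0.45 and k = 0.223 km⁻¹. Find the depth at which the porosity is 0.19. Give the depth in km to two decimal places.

3.87 km

Invert Athy's law: Z = ln(φ₀/φ) / k
Z = ln(0.45/0.19) / 0.223 = ln(2.368) / 0.223 = 0.8622 / 0.223 = 3.866 km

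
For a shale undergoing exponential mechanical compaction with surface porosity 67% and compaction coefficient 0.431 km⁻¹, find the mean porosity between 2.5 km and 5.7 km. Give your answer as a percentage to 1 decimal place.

⟨phi⟩ = (1/(z₂−z₁)) ∫ phi₀ e^(−βz) dz = phi₀·(e^(−β·z₁) − e^(−β·z₂)) / (β·(z₂−z₁))
e^(−0.431×2.5) = 0.3404; e^(−0.431×5.7) = 0.0857
⟨phi⟩ = 0.67 × (0.3404 − 0.0857) / (0.431 × 3.2) = 0.67 × 0.1847 = 0.1237

12.4%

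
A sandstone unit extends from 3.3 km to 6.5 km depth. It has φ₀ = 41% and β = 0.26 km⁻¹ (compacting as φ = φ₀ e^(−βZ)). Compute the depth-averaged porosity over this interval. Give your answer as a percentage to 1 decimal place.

11.8%

⟨φ⟩ = (1/(Z₂−Z₁)) ∫ φ₀ e^(−βZ) dZ = φ₀·(e^(−β·Z₁) − e^(−β·Z₂)) / (β·(Z₂−Z₁))
e^(−0.26×3.3) = 0.4240; e^(−0.26×6.5) = 0.1845
⟨φ⟩ = 0.41 × (0.4240 − 0.1845) / (0.26 × 3.2) = 0.41 × 0.2878 = 0.1180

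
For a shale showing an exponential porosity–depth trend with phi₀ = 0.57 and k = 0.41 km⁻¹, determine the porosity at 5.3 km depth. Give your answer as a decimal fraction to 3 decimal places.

0.065

phi = phi₀·exp(−k·d) = 0.57 × exp(−0.41 × 5.3) = 0.57 × exp(−2.173)
  = 0.57 × 0.1138 = 0.0649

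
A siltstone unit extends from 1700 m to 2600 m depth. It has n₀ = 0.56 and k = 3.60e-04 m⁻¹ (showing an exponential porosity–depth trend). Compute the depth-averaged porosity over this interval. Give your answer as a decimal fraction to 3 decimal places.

Working in km (1 km = 1000 m; k in km⁻¹ = k in m⁻¹ × 1000):
⟨n⟩ = (1/(d₂−d₁)) ∫ n₀ e^(−kd) dd = n₀·(e^(−k·d₁) − e^(−k·d₂)) / (k·(d₂−d₁))
e^(−0.36×1.7) = 0.5423; e^(−0.36×2.6) = 0.3922
⟨n⟩ = 0.56 × (0.5423 − 0.3922) / (0.36 × 0.9) = 0.56 × 0.4632 = 0.2594

0.259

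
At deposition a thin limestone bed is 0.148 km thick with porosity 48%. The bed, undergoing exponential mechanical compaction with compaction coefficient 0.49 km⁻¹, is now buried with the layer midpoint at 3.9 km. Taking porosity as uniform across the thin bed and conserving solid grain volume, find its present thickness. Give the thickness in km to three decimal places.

Porosity at 3.9 km: n = 0.48·exp(−0.49×3.9) = 0.0710
Solid-volume conservation: h(1−n) = h₀(1−n₀) ⇒ h = h₀·(1−n₀)/(1−n)
h = 0.148 × (1 − 0.48)/(1 − 0.0710) = 0.148 × 0.5597 = 0.0828 km

0.083 km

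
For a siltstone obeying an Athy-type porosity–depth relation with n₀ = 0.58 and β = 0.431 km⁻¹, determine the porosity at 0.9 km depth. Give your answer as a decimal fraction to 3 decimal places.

n = n₀·exp(−β·d) = 0.58 × exp(−0.431 × 0.9) = 0.58 × exp(−0.3879)
  = 0.58 × 0.6785 = 0.3935

0.394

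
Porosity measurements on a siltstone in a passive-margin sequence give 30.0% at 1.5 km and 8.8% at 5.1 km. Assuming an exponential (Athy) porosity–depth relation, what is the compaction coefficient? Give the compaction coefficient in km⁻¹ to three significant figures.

Athy: φ(z) = φ₀ e^(−βz) ⇒ φ₁/φ₂ = e^{β(z₂−z₁)} ⇒ β = ln(φ₁/φ₂)/(z₂−z₁)
β = ln(0.3/0.088) / (5.1 − 1.5) = ln(3.409) / 3.6 = 1.2264 / 3.6 = 0.3407 km⁻¹

0.341 km⁻¹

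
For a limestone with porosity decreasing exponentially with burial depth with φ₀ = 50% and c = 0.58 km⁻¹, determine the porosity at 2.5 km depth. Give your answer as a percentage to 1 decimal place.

11.7%

φ = φ₀·exp(−c·d) = 0.5 × exp(−0.58 × 2.5) = 0.5 × exp(−1.45)
  = 0.5 × 0.2346 = 0.1173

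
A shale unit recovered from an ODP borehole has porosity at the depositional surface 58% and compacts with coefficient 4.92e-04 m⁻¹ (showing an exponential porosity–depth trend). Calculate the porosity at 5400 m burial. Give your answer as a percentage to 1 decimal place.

Working in km (1 km = 1000 m; k in km⁻¹ = k in m⁻¹ × 1000):
phi = phi₀·exp(−k·d) = 0.58 × exp(−0.492 × 5.4) = 0.58 × exp(−2.657)
  = 0.58 × 0.0702 = 0.0407

4.1%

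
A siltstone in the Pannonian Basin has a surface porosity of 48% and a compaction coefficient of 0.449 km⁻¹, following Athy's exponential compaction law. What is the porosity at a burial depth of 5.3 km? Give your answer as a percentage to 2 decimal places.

n = n₀·exp(−c·Z) = 0.48 × exp(−0.449 × 5.3) = 0.48 × exp(−2.38)
  = 0.48 × 0.0926 = 0.0444

4.44%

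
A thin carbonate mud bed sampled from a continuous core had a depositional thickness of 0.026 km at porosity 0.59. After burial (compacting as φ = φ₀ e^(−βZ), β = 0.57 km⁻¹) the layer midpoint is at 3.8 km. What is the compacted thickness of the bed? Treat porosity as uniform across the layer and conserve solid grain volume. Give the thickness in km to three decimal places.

0.011 km

Porosity at 3.8 km: φ = 0.59·exp(−0.57×3.8) = 0.0676
Solid-volume conservation: h(1−φ) = h₀(1−φ₀) ⇒ h = h₀·(1−φ₀)/(1−φ)
h = 0.026 × (1 − 0.59)/(1 − 0.0676) = 0.026 × 0.4397 = 0.0114 km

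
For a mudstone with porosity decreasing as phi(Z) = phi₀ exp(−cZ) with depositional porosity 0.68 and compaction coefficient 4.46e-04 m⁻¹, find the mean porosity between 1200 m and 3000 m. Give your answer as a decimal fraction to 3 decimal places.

Working in km (1 km = 1000 m; c in km⁻¹ = c in m⁻¹ × 1000):
⟨phi⟩ = (1/(Z₂−Z₁)) ∫ phi₀ e^(−cZ) dZ = phi₀·(e^(−c·Z₁) − e^(−c·Z₂)) / (c·(Z₂−Z₁))
e^(−0.446×1.2) = 0.5856; e^(−0.446×3) = 0.2624
⟨phi⟩ = 0.68 × (0.5856 − 0.2624) / (0.446 × 1.8) = 0.68 × 0.4026 = 0.2737

0.274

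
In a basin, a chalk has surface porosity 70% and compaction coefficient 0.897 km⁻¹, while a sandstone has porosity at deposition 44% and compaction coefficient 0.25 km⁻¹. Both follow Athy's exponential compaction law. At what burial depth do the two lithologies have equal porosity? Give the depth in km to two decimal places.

Set phi₀ₐ e^(−kₐd) = phi₀ᵦ e^(−kᵦd) ⇒ ln(phi₀ₐ/phi₀ᵦ) = (kₐ − kᵦ)·d
d = ln(0.7/0.44) / (0.897 − 0.25) = 0.4643 / 0.647 = 0.718 km

0.72 km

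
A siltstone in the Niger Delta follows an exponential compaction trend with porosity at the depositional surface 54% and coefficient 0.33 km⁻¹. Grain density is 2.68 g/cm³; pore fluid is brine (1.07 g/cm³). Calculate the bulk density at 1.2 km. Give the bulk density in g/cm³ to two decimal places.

2.09 g/cm³

Porosity at depth: n = 0.54·exp(−0.33×1.2) = 0.54×0.6730 = 0.3634
Bulk density: ρ_b = (1−n)ρ_g + n·ρ_f = 0.6366×2.68 + 0.3634×1.07
       = 1.706 + 0.389 = 2.095 g/cm³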